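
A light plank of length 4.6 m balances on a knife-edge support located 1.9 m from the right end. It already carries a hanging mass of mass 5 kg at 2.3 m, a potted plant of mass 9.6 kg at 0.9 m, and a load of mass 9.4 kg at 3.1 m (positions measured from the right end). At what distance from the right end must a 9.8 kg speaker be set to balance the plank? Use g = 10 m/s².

x ≈ 1.52 m from the right end

Choose the knife-edge support (at 1.9 m from the right end) as the axis so the support reaction has zero arm there.
Hanging mass: 5 × 10 = 50 N down at 2.3 m → arm 0.4 m, τ = 50 × 0.4 = 20 N·m counterclockwise.
Potted plant: 9.6 × 10 = 96 N down at 0.9 m → arm 1 m, τ = 96 × 1 = 96 N·m clockwise.
Load: 9.4 × 10 = 94 N down at 3.1 m → arm 1.2 m, τ = 94 × 1.2 = 112.8 N·m counterclockwise.
Net moment of existing loads = 36.8 N·m counterclockwise.
The speaker weighs 9.8 × 10 = 98 N and must supply an equal clockwise moment, so its lever arm about the knife-edge support is 36.8 / 98 = 0.376 m.
That puts it at 1.9 − 0.376 = 1.52 m from the right end.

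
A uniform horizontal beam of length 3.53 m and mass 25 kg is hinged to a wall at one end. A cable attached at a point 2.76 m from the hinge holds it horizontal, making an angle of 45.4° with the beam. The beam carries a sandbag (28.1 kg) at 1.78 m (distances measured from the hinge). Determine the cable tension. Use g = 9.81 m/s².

Take moments about the hinge.
Beam weight: 25 × 9.81 = 245.2 N down at 1.765 m → arm 1.765 m, τ = 245.2 × 1.765 = 432.8 N·m clockwise.
Sandbag: 28.1 × 9.81 = 275.7 N down at 1.78 m → arm 1.78 m, τ = 275.7 × 1.78 = 490.7 N·m clockwise.
Total clockwise load moment = 923.5 N·m.
The cable tension T acts at 2.76 m; only its component perpendicular to the beam, T sinθ, produces torque. sin 45.4° = 0.712.
For rotational equilibrium, T × 2.76 × 0.712 = 923.5, so T = 923.5 / 1.965 = 470 N.

T ≈ 470 N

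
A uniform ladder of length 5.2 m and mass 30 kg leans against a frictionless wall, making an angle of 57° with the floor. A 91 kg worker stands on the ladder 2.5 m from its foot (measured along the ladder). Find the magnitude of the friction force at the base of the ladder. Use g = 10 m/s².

Choose the foot of the ladder as the axis so the floor normal and friction both act there and drop out.
Ladder weight 30×10 = 300 N acts at 2.6 m along the ladder; its horizontal arm is 2.6·cos57° = 1.416 m → τ = 424.8 N·m clockwise.
Worker: 91×10 = 910 N at 2.5 m → arm 1.362 m → τ = 1239 N·m clockwise.
Wall normal N acts horizontally at the top; its moment arm is the height L sinθ = 5.2·sin57° = 4.361 m, counterclockwise.
Balancing moments: N × 4.361 = 1664, giving N = 382 N.
ΣFx = 0: friction at the foot balances the wall's push, so f = N_wall = 382 N.

f ≈ 382 N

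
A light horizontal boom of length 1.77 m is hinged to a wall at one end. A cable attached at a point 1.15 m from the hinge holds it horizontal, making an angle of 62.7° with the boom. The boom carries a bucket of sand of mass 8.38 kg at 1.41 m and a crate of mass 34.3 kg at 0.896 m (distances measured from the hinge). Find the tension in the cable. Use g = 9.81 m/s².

Take moments about the hinge.
Bucket of sand: 8.38 × 9.81 = 82.21 N down at 1.41 m → arm 1.41 m, τ = 82.21 × 1.41 = 115.9 N·m clockwise.
Crate: 34.3 × 9.81 = 336.5 N down at 0.896 m → arm 0.896 m, τ = 336.5 × 0.896 = 301.5 N·m clockwise.
Total clockwise load moment = 417.4 N·m.
The cable tension T acts at 1.15 m; only its component perpendicular to the boom, T sinθ, produces torque. sin 62.7° = 0.8886.
Στ = 0 ⇒ T × 1.15 × 0.8886 = 417.4 ⇒ T = 417.4 / 1.022 = 408 N.

T ≈ 408 N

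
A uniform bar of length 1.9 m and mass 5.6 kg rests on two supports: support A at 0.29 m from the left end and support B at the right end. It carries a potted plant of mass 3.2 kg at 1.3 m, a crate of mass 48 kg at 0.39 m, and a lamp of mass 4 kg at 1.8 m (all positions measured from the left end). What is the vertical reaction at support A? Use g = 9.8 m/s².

Choose support B as the axis so its reaction then has zero moment arm.
Beam weight: 5.6 × 9.8 = 54.88 N down at 0.95 m → arm 0.95 m, τ = 54.88 × 0.95 = 52.14 N·m counterclockwise.
Potted plant: 3.2 × 9.8 = 31.36 N down at 1.3 m → arm 0.6 m, τ = 31.36 × 0.6 = 18.82 N·m counterclockwise.
Crate: 48 × 9.8 = 470.4 N down at 0.39 m → arm 1.51 m, τ = 470.4 × 1.51 = 710.3 N·m counterclockwise.
Lamp: 4 × 9.8 = 39.2 N down at 1.8 m → arm 0.1 m, τ = 39.2 × 0.1 = 3.92 N·m counterclockwise.
Net load moment about support B = 785.2 N·m counterclockwise.
Reaction R at support A is upward at 0.29 m, arm 1.61 m → moment R × 1.61 clockwise.
Balancing moments: R × 1.61 = 785.2, giving R = 488 N.

R_A ≈ 488 N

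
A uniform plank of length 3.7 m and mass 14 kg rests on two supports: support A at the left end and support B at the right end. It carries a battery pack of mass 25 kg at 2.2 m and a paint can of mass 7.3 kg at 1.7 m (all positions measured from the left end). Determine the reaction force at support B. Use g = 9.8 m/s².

R_B ≈ 247 N

Taking torques about support A:
Beam weight: 14 × 9.8 = 137.2 N down at 1.85 m → arm 1.85 m, τ = 137.2 × 1.85 = 253.8 N·m clockwise.
Battery pack: 25 × 9.8 = 245 N down at 2.2 m → arm 2.2 m, τ = 245 × 2.2 = 539 N·m clockwise.
Paint can: 7.3 × 9.8 = 71.54 N down at 1.7 m → arm 1.7 m, τ = 71.54 × 1.7 = 121.6 N·m clockwise.
Net load moment about support A = 914.4 N·m clockwise.
Reaction R at support B is upward at 3.7 m, arm 3.7 m → moment R × 3.7 counterclockwise.
Setting net torque to zero: R × 3.7 = 914.4 → R = 247 N.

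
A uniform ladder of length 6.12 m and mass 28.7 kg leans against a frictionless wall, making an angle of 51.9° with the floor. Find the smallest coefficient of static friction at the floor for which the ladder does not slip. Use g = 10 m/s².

Choose the foot of the ladder as the axis so the floor normal and friction both act there and drop out.
Ladder weight 28.7×10 = 287 N acts at 3.06 m along the ladder; its horizontal arm is 3.06·cos51.9° = 1.888 m → τ = 541.9 N·m clockwise.
Wall normal N acts horizontally at the top; its moment arm is the height L sinθ = 6.12·sin51.9° = 4.816 m, counterclockwise.
Setting net torque to zero: N × 4.816 = 541.9 → N = 112.5 N.
ΣFx = 0 ⇒ f = N_wall = 112.5 N. ΣFy = 0 ⇒ N_floor = 287 N.
μ_min = f / N_floor = 112.5 / 287 = 0.392.

μ_min ≈ 0.392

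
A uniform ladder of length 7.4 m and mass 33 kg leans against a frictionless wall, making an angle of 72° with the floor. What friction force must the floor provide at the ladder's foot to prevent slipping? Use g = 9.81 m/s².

Sum moments about the foot of the ladder (the floor normal and friction both act there and drop out).
Ladder weight 33×9.81 = 323.7 N acts at 3.7 m along the ladder; its horizontal arm is 3.7·cos72° = 1.143 m → τ = 370 N·m clockwise.
Wall normal N acts horizontally at the top; its moment arm is the height L sinθ = 7.4·sin72° = 7.038 m, counterclockwise.
Στ = 0 ⇒ N × 7.038 = 370 ⇒ N = 52.6 N.
ΣFx = 0: friction at the foot balances the wall's push, so f = N_wall = 52.6 N.

f ≈ 52.6 N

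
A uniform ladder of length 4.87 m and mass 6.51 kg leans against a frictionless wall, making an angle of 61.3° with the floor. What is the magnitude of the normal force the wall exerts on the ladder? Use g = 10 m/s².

About the foot of the ladder:
Ladder weight 6.51×10 = 65.1 N acts at 2.435 m along the ladder; its horizontal arm is 2.435·cos61.3° = 1.169 m → τ = 76.1 N·m clockwise.
Wall normal N acts horizontally at the top; its moment arm is the height L sinθ = 4.87·sin61.3° = 4.272 m, counterclockwise.
Στ = 0 ⇒ N × 4.272 = 76.1 ⇒ N = 17.8 N.

N_wall ≈ 17.8 N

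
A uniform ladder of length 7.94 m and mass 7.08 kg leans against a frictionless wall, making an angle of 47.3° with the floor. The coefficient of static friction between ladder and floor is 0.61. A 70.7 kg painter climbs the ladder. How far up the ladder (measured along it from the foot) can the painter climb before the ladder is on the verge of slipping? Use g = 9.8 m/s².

d ≈ 5.38 m

Choose the foot of the ladder as the axis so the floor normal and friction both act there and drop out.
Ladder weight 7.08×9.8 = 69.38 N acts at 3.97 m along the ladder; its horizontal arm is 3.97·cos47.3° = 2.692 m → τ = 186.8 N·m clockwise.
Painter weight 70.7×9.8 = 692.9 N at distance d → arm d·cos47.3° → τ = 692.9·d·0.6782 clockwise.
Wall normal N at the top has arm L sinθ = 5.835 m counterclockwise, so Στ = 0 gives N·5.835 = 186.8 + 469.9·d.
ΣFy = 0 ⇒ N_floor = 762.3 N, so the maximum friction is μ_s·N_floor = 0.61×762.3 = 465 N. ΣFx = 0 ⇒ N_wall = f, so at the slipping point N = 465 N.
Substituting: 465×5.835 = 186.8 + 469.9·d ⇒ d = (2713 − 186.8) / 469.9 = 5.38 m.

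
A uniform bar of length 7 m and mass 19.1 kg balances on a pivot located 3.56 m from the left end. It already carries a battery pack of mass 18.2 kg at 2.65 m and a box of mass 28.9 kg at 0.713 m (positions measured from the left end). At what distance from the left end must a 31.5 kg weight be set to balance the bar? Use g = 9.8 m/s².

x ≈ 6.73 m from the left end

Sum moments about the pivot (at 3.56 m from the left end) (the support reaction has zero arm there).
Beam weight: 19.1 × 9.8 = 187.2 N down at 3.5 m → arm 0.06 m, τ = 187.2 × 0.06 = 11.23 N·m counterclockwise.
Battery pack: 18.2 × 9.8 = 178.4 N down at 2.65 m → arm 0.91 m, τ = 178.4 × 0.91 = 162.3 N·m counterclockwise.
Box: 28.9 × 9.8 = 283.2 N down at 0.713 m → arm 2.847 m, τ = 283.2 × 2.847 = 806.3 N·m counterclockwise.
Net moment of existing loads = 979.8 N·m counterclockwise.
The weight weighs 31.5 × 9.8 = 308.7 N and must supply an equal clockwise moment, so its lever arm about the pivot is 979.8 / 308.7 = 3.17 m.
That puts it at 3.56 + 3.17 = 6.73 m from the left end.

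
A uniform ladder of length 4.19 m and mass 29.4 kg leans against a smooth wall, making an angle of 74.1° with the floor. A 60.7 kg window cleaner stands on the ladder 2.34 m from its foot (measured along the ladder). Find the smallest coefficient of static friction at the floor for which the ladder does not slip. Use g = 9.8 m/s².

μ_min ≈ 0.154

About the foot of the ladder:
Ladder weight 29.4×9.8 = 288.1 N acts at 2.095 m along the ladder; its horizontal arm is 2.095·cos74.1° = 0.5739 m → τ = 165.3 N·m clockwise.
Window cleaner: 60.7×9.8 = 594.9 N at 2.34 m → arm 0.6411 m → τ = 381.4 N·m clockwise.
Wall normal N acts horizontally at the top; its moment arm is the height L sinθ = 4.19·sin74.1° = 4.03 m, counterclockwise.
Στ = 0 ⇒ N × 4.03 = 546.7 ⇒ N = 135.7 N.
ΣFx = 0 ⇒ f = N_wall = 135.7 N. ΣFy = 0 ⇒ N_floor = 883 N.
μ_min = f / N_floor = 135.7 / 883 = 0.154.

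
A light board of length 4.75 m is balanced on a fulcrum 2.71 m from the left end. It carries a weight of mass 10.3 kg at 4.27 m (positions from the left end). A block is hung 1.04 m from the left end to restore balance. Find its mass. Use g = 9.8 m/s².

m ≈ 9.62 kg

Take moments about the fulcrum (at 2.71 m from the left end).
Weight: 10.3 × 9.8 = 100.9 N down at 4.27 m → arm 1.56 m, τ = 100.9 × 1.56 = 157.4 N·m clockwise.
Net moment of known loads = 157.4 N·m clockwise.
An unknown mass m at 1.04 m has arm 1.67 m; its moment is m·g·1.67 counterclockwise.
Setting net torque to zero: m × 9.8 × 1.67 = 157.4 → m = 157.4 / (9.8 × 1.67) = 9.62 kg.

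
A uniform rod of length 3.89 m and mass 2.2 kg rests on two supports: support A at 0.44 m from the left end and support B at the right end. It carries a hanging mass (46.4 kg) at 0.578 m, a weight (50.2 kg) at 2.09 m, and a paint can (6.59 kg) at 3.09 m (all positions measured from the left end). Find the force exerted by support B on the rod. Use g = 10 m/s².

R_B ≈ 319 N

Take moments about support A.
Beam weight: 2.2 × 10 = 22 N down at 1.945 m → arm 1.505 m, τ = 22 × 1.505 = 33.11 N·m clockwise.
Hanging mass: 46.4 × 10 = 464 N down at 0.578 m → arm 0.138 m, τ = 464 × 0.138 = 64.03 N·m clockwise.
Weight: 50.2 × 10 = 502 N down at 2.09 m → arm 1.65 m, τ = 502 × 1.65 = 828.3 N·m clockwise.
Paint can: 6.59 × 10 = 65.9 N down at 3.09 m → arm 2.65 m, τ = 65.9 × 2.65 = 174.6 N·m clockwise.
Net load moment about support A = 1100 N·m clockwise.
Reaction R at support B is upward at 3.89 m, arm 3.45 m → moment R × 3.45 counterclockwise.
Setting net torque to zero: R × 3.45 = 1100 → R = 319 N.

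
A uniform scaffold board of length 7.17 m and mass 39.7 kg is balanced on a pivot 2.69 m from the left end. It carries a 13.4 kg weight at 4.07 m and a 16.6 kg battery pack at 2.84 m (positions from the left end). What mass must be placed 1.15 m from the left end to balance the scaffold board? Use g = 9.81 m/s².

Sum moments about the pivot (at 2.69 m from the left end) (the support reaction has zero arm there).
Beam weight: 39.7 × 9.81 = 389.5 N down at 3.585 m → arm 0.895 m, τ = 389.5 × 0.895 = 348.6 N·m clockwise.
Weight: 13.4 × 9.81 = 131.5 N down at 4.07 m → arm 1.38 m, τ = 131.5 × 1.38 = 181.5 N·m clockwise.
Battery pack: 16.6 × 9.81 = 162.8 N down at 2.84 m → arm 0.15 m, τ = 162.8 × 0.15 = 24.42 N·m clockwise.
Net moment of known loads = 554.5 N·m clockwise.
An unknown mass m at 1.15 m has arm 1.54 m; its moment is m·g·1.54 counterclockwise.
For rotational equilibrium, m × 9.81 × 1.54 = 554.5, so m = 554.5 / (9.81 × 1.54) = 36.7 kg.

m ≈ 36.7 kg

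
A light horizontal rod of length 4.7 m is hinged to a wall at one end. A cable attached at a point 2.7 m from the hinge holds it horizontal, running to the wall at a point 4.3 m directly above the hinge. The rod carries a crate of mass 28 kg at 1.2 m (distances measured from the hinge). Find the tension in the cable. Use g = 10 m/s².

T ≈ 147 N

Take moments about the hinge.
Crate: 28 × 10 = 280 N down at 1.2 m → arm 1.2 m, τ = 280 × 1.2 = 336 N·m clockwise.
Total clockwise load moment = 336 N·m.
The cable tension T acts at 2.7 m; only its component perpendicular to the rod, T sinθ, produces torque. sinθ = h/√(h²+d²) = 4.3/√(4.3²+2.7²) = 0.8469.
Setting net torque to zero: T × 2.7 × 0.8469 = 336 → T = 336 / 2.287 = 147 N.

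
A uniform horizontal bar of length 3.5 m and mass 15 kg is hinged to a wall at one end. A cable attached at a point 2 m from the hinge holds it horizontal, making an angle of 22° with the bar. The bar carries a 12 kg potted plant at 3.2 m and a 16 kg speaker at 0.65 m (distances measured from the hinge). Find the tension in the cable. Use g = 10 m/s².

Choose the hinge as the axis so the unknown hinge reaction has zero arm there.
Beam weight: 15 × 10 = 150 N down at 1.75 m → arm 1.75 m, τ = 150 × 1.75 = 262.5 N·m clockwise.
Potted plant: 12 × 10 = 120 N down at 3.2 m → arm 3.2 m, τ = 120 × 3.2 = 384 N·m clockwise.
Speaker: 16 × 10 = 160 N down at 0.65 m → arm 0.65 m, τ = 160 × 0.65 = 104 N·m clockwise.
Total clockwise load moment = 750.5 N·m.
The cable tension T acts at 2 m; only its component perpendicular to the bar, T sinθ, produces torque. sin 22° = 0.3746.
For rotational equilibrium, T × 2 × 0.3746 = 750.5, so T = 750.5 / 0.7492 = 1000 N.

T ≈ 1000 N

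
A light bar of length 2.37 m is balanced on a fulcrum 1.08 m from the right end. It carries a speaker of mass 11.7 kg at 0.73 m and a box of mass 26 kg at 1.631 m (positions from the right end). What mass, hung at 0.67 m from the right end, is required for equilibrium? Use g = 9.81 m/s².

Sum moments about the fulcrum (at 1.08 m from the right end) (the support reaction has zero arm there).
Speaker: 11.7 × 9.81 = 114.8 N down at 0.73 m → arm 0.35 m, τ = 114.8 × 0.35 = 40.18 N·m clockwise.
Box: 26 × 9.81 = 255.1 N down at 1.631 m → arm 0.551 m, τ = 255.1 × 0.551 = 140.6 N·m counterclockwise.
Net moment of known loads = 100.4 N·m counterclockwise.
An unknown mass m at 0.67 m has arm 0.41 m; its moment is m·g·0.41 clockwise.
Στ = 0 ⇒ m × 9.81 × 0.41 = 100.4 ⇒ m = 100.4 / (9.81 × 0.41) = 25 kg.

m ≈ 25 kg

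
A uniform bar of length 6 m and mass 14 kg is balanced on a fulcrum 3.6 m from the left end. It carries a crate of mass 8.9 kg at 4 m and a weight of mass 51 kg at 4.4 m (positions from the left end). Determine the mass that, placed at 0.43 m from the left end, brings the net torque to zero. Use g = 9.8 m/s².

m ≈ 11.3 kg

Take moments about the fulcrum (at 3.6 m from the left end).
Beam weight: 14 × 9.8 = 137.2 N down at 3 m → arm 0.6 m, τ = 137.2 × 0.6 = 82.32 N·m counterclockwise.
Crate: 8.9 × 9.8 = 87.22 N down at 4 m → arm 0.4 m, τ = 87.22 × 0.4 = 34.89 N·m clockwise.
Weight: 51 × 9.8 = 499.8 N down at 4.4 m → arm 0.8 m, τ = 499.8 × 0.8 = 399.8 N·m clockwise.
Net moment of known loads = 352.4 N·m clockwise.
An unknown mass m at 0.43 m has arm 3.17 m; its moment is m·g·3.17 counterclockwise.
For rotational equilibrium, m × 9.8 × 3.17 = 352.4, so m = 352.4 / (9.8 × 3.17) = 11.3 kg.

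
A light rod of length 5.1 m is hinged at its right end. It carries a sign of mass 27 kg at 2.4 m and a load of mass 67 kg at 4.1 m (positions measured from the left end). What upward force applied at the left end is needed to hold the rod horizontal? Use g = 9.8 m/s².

About the right end:
Sign: 27 × 9.8 = 264.6 N down at 2.4 m → arm 2.7 m, τ = 264.6 × 2.7 = 714.4 N·m counterclockwise.
Load: 67 × 9.8 = 656.6 N down at 4.1 m → arm 1 m, τ = 656.6 × 1 = 656.6 N·m counterclockwise.
Net moment of the loads = 1371 N·m counterclockwise.
The upward force F acts at the left end, arm 5.1 m, giving F × 5.1 clockwise.
Balancing moments: F × 5.1 = 1371, giving F = 1371 / 5.1 = 269 N.

F ≈ 269 N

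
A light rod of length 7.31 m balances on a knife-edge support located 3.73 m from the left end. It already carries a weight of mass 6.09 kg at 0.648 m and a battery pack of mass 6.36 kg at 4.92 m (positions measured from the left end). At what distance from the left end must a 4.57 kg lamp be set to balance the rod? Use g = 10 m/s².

Taking torques about the knife-edge support (at 3.73 m from the left end):
Weight: 6.09 × 10 = 60.9 N down at 0.648 m → arm 3.082 m, τ = 60.9 × 3.082 = 187.7 N·m counterclockwise.
Battery pack: 6.36 × 10 = 63.6 N down at 4.92 m → arm 1.19 m, τ = 63.6 × 1.19 = 75.68 N·m clockwise.
Net moment of existing loads = 112 N·m counterclockwise.
The lamp weighs 4.57 × 10 = 45.7 N and must supply an equal clockwise moment, so its lever arm about the knife-edge support is 112 / 45.7 = 2.45 m.
That puts it at 3.73 + 2.45 = 6.18 m from the left end.

x ≈ 6.18 m from the left end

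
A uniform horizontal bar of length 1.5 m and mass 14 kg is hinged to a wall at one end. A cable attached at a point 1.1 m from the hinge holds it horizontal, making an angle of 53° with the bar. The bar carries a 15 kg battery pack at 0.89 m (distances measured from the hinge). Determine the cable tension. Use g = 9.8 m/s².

About the hinge:
Beam weight: 14 × 9.8 = 137.2 N down at 0.75 m → arm 0.75 m, τ = 137.2 × 0.75 = 102.9 N·m clockwise.
Battery pack: 15 × 9.8 = 147 N down at 0.89 m → arm 0.89 m, τ = 147 × 0.89 = 130.8 N·m clockwise.
Total clockwise load moment = 233.7 N·m.
The cable tension T acts at 1.1 m; only its component perpendicular to the bar, T sinθ, produces torque. sin 53° = 0.7986.
For rotational equilibrium, T × 1.1 × 0.7986 = 233.7, so T = 233.7 / 0.8785 = 266 N.

T ≈ 266 N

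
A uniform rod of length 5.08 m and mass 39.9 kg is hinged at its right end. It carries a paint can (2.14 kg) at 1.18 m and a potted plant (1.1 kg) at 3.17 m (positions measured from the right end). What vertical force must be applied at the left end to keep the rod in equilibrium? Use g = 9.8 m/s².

F ≈ 207 N

Taking torques about the right end:
Beam weight: 39.9 × 9.8 = 391 N down at 2.54 m → arm 2.54 m, τ = 391 × 2.54 = 993.1 N·m counterclockwise.
Paint can: 2.14 × 9.8 = 20.97 N down at 1.18 m → arm 1.18 m, τ = 20.97 × 1.18 = 24.74 N·m counterclockwise.
Potted plant: 1.1 × 9.8 = 10.78 N down at 3.17 m → arm 3.17 m, τ = 10.78 × 3.17 = 34.17 N·m counterclockwise.
Net moment of the loads = 1052 N·m counterclockwise.
The upward force F acts at the left end, arm 5.08 m, giving F × 5.08 clockwise.
Setting net torque to zero: F × 5.08 = 1052 → F = 1052 / 5.08 = 207 N.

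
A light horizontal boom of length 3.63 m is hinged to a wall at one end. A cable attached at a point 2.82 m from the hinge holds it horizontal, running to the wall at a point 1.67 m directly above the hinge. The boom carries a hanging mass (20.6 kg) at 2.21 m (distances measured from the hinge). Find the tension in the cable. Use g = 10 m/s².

T ≈ 317 N

About the hinge:
Hanging mass: 20.6 × 10 = 206 N down at 2.21 m → arm 2.21 m, τ = 206 × 2.21 = 455.3 N·m clockwise.
Total clockwise load moment = 455.3 N·m.
The cable tension T acts at 2.82 m; only its component perpendicular to the boom, T sinθ, produces torque. sinθ = h/√(h²+d²) = 1.67/√(1.67²+2.82²) = 0.5096.
Setting net torque to zero: T × 2.82 × 0.5096 = 455.3 → T = 455.3 / 1.437 = 317 N.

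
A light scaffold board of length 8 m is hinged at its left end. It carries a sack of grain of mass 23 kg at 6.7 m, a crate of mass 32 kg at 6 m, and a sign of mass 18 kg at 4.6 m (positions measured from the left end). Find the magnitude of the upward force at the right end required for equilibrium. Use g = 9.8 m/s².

Choose the left end as the axis so the unknown pivot reaction has zero arm there.
Sack of grain: 23 × 9.8 = 225.4 N down at 6.7 m → arm 6.7 m, τ = 225.4 × 6.7 = 1510 N·m clockwise.
Crate: 32 × 9.8 = 313.6 N down at 6 m → arm 6 m, τ = 313.6 × 6 = 1882 N·m clockwise.
Sign: 18 × 9.8 = 176.4 N down at 4.6 m → arm 4.6 m, τ = 176.4 × 4.6 = 811.4 N·m clockwise.
Net moment of the loads = 4203 N·m clockwise.
The upward force F acts at the right end, arm 8 m, giving F × 8 counterclockwise.
For rotational equilibrium, F × 8 = 4203, so F = 4203 / 8 = 525 N.

F ≈ 525 N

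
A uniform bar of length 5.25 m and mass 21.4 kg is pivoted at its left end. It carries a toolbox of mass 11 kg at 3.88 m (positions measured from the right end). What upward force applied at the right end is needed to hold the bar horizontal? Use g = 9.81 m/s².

F ≈ 133 N

Choose the left end as the axis so the unknown pivot reaction has zero arm there.
Beam weight: 21.4 × 9.81 = 209.9 N down at 2.625 m → arm 2.625 m, τ = 209.9 × 2.625 = 551 N·m clockwise.
Toolbox: 11 × 9.81 = 107.9 N down at 3.88 m → arm 1.37 m, τ = 107.9 × 1.37 = 147.8 N·m clockwise.
Net moment of the loads = 698.8 N·m clockwise.
The upward force F acts at the right end, arm 5.25 m, giving F × 5.25 counterclockwise.
Balancing moments: F × 5.25 = 698.8, giving F = 698.8 / 5.25 = 133 N.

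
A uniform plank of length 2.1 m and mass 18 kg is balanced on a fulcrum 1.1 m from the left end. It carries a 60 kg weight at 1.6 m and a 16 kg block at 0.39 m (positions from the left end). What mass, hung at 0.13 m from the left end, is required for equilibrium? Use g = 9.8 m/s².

Take moments about the fulcrum (at 1.1 m from the left end).
Beam weight: 18 × 9.8 = 176.4 N down at 1.05 m → arm 0.05 m, τ = 176.4 × 0.05 = 8.82 N·m counterclockwise.
Weight: 60 × 9.8 = 588 N down at 1.6 m → arm 0.5 m, τ = 588 × 0.5 = 294 N·m clockwise.
Block: 16 × 9.8 = 156.8 N down at 0.39 m → arm 0.71 m, τ = 156.8 × 0.71 = 111.3 N·m counterclockwise.
Net moment of known loads = 173.9 N·m clockwise.
An unknown mass m at 0.13 m has arm 0.97 m; its moment is m·g·0.97 counterclockwise.
Setting net torque to zero: m × 9.8 × 0.97 = 173.9 → m = 173.9 / (9.8 × 0.97) = 18.3 kg.

m ≈ 18.3 kg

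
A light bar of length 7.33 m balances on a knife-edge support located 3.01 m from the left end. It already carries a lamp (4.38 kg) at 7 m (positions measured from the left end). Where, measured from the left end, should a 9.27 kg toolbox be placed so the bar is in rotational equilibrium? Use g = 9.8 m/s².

x ≈ 1.12 m from the left end

Sum moments about the knife-edge support (at 3.01 m from the left end) (the support reaction has zero arm there).
Lamp: 4.38 × 9.8 = 42.92 N down at 7 m → arm 3.99 m, τ = 42.92 × 3.99 = 171.3 N·m clockwise.
Net moment of existing loads = 171.3 N·m clockwise.
The toolbox weighs 9.27 × 9.8 = 90.85 N and must supply an equal counterclockwise moment, so its lever arm about the knife-edge support is 171.3 / 90.85 = 1.89 m.
That puts it at 3.01 − 1.89 = 1.12 m from the left end.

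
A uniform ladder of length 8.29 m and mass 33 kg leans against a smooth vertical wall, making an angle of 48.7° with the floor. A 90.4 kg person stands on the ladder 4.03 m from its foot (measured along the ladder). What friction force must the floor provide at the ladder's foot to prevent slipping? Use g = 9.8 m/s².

About the foot of the ladder:
Ladder weight 33×9.8 = 323.4 N acts at 4.145 m along the ladder; its horizontal arm is 4.145·cos48.7° = 2.736 m → τ = 884.8 N·m clockwise.
Person: 90.4×9.8 = 885.9 N at 4.03 m → arm 2.66 m → τ = 2356 N·m clockwise.
Wall normal N acts horizontally at the top; its moment arm is the height L sinθ = 8.29·sin48.7° = 6.228 m, counterclockwise.
Setting net torque to zero: N × 6.228 = 3241 → N = 520 N.
ΣFx = 0: friction at the foot balances the wall's push, so f = N_wall = 520 N.

f ≈ 520 N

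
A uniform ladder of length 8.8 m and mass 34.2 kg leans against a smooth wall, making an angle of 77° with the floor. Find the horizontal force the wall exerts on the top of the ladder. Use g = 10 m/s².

About the foot of the ladder:
Ladder weight 34.2×10 = 342 N acts at 4.4 m along the ladder; its horizontal arm is 4.4·cos77° = 0.9898 m → τ = 338.5 N·m clockwise.
Wall normal N acts horizontally at the top; its moment arm is the height L sinθ = 8.8·sin77° = 8.574 m, counterclockwise.
Balancing moments: N × 8.574 = 338.5, giving N = 39.5 N.

N_wall ≈ 39.5 N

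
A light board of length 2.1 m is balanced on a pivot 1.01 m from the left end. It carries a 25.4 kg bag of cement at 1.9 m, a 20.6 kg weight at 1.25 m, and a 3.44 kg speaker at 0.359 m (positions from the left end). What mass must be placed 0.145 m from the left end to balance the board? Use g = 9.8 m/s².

m ≈ 29.3 kg

Sum moments about the pivot (at 1.01 m from the left end) (the support reaction has zero arm there).
Bag of cement: 25.4 × 9.8 = 248.9 N down at 1.9 m → arm 0.89 m, τ = 248.9 × 0.89 = 221.5 N·m clockwise.
Weight: 20.6 × 9.8 = 201.9 N down at 1.25 m → arm 0.24 m, τ = 201.9 × 0.24 = 48.46 N·m clockwise.
Speaker: 3.44 × 9.8 = 33.71 N down at 0.359 m → arm 0.651 m, τ = 33.71 × 0.651 = 21.95 N·m counterclockwise.
Net moment of known loads = 248 N·m clockwise.
An unknown mass m at 0.145 m has arm 0.865 m; its moment is m·g·0.865 counterclockwise.
Balancing moments: m × 9.8 × 0.865 = 248, giving m = 248 / (9.8 × 0.865) = 29.3 kg.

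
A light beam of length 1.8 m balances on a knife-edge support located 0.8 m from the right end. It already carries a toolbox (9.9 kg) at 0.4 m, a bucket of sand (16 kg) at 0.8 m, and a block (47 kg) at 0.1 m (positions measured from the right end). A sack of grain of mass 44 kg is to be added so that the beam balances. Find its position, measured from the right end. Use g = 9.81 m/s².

x ≈ 1.64 m from the right end

Take moments about the knife-edge support (at 0.8 m from the right end).
Toolbox: 9.9 × 9.81 = 97.12 N down at 0.4 m → arm 0.4 m, τ = 97.12 × 0.4 = 38.85 N·m clockwise.
Bucket of sand: acts at the knife-edge support, moment arm 0 → no torque.
Block: 47 × 9.81 = 461.1 N down at 0.1 m → arm 0.7 m, τ = 461.1 × 0.7 = 322.8 N·m clockwise.
Net moment of existing loads = 361.7 N·m clockwise.
The sack of grain weighs 44 × 9.81 = 431.6 N and must supply an equal counterclockwise moment, so its lever arm about the knife-edge support is 361.7 / 431.6 = 0.838 m.
That puts it at 0.8 + 0.838 = 1.64 m from the right end.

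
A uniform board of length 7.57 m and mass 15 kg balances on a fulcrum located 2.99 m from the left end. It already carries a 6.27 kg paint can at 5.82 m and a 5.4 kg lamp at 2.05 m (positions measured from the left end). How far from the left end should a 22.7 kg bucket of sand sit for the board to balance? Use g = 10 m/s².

Take moments about the fulcrum (at 2.99 m from the left end).
Beam weight: 15 × 10 = 150 N down at 3.785 m → arm 0.795 m, τ = 150 × 0.795 = 119.2 N·m clockwise.
Paint can: 6.27 × 10 = 62.7 N down at 5.82 m → arm 2.83 m, τ = 62.7 × 2.83 = 177.4 N·m clockwise.
Lamp: 5.4 × 10 = 54 N down at 2.05 m → arm 0.94 m, τ = 54 × 0.94 = 50.76 N·m counterclockwise.
Net moment of existing loads = 245.8 N·m clockwise.
The bucket of sand weighs 22.7 × 10 = 227 N and must supply an equal counterclockwise moment, so its lever arm about the fulcrum is 245.8 / 227 = 1.08 m.
That puts it at 2.99 − 1.08 = 1.91 m from the left end.

x ≈ 1.91 m from the left end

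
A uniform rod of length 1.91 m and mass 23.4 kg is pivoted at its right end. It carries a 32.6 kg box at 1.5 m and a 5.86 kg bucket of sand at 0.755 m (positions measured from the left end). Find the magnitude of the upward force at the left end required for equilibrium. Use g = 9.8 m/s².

F ≈ 218 N

Taking torques about the right end:
Beam weight: 23.4 × 9.8 = 229.3 N down at 0.955 m → arm 0.955 m, τ = 229.3 × 0.955 = 219 N·m counterclockwise.
Box: 32.6 × 9.8 = 319.5 N down at 1.5 m → arm 0.41 m, τ = 319.5 × 0.41 = 131 N·m counterclockwise.
Bucket of sand: 5.86 × 9.8 = 57.43 N down at 0.755 m → arm 1.155 m, τ = 57.43 × 1.155 = 66.33 N·m counterclockwise.
Net moment of the loads = 416.3 N·m counterclockwise.
The upward force F acts at the left end, arm 1.91 m, giving F × 1.91 clockwise.
Setting net torque to zero: F × 1.91 = 416.3 → F = 416.3 / 1.91 = 218 N.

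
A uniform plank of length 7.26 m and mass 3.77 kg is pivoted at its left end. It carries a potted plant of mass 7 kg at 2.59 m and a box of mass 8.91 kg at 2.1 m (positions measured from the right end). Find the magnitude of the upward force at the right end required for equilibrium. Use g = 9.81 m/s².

Take moments about the left end.
Beam weight: 3.77 × 9.81 = 36.98 N down at 3.63 m → arm 3.63 m, τ = 36.98 × 3.63 = 134.2 N·m clockwise.
Potted plant: 7 × 9.81 = 68.67 N down at 2.59 m → arm 4.67 m, τ = 68.67 × 4.67 = 320.7 N·m clockwise.
Box: 8.91 × 9.81 = 87.41 N down at 2.1 m → arm 5.16 m, τ = 87.41 × 5.16 = 451 N·m clockwise.
Net moment of the loads = 905.9 N·m clockwise.
The upward force F acts at the right end, arm 7.26 m, giving F × 7.26 counterclockwise.
For rotational equilibrium, F × 7.26 = 905.9, so F = 905.9 / 7.26 = 125 N.

F ≈ 125 N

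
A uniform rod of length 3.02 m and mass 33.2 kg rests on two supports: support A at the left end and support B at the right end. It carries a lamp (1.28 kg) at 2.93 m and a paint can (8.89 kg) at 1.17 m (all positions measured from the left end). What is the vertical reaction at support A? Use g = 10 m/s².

R_A ≈ 221 N

Taking torques about support B:
Beam weight: 33.2 × 10 = 332 N down at 1.51 m → arm 1.51 m, τ = 332 × 1.51 = 501.3 N·m counterclockwise.
Lamp: 1.28 × 10 = 12.8 N down at 2.93 m → arm 0.09 m, τ = 12.8 × 0.09 = 1.152 N·m counterclockwise.
Paint can: 8.89 × 10 = 88.9 N down at 1.17 m → arm 1.85 m, τ = 88.9 × 1.85 = 164.5 N·m counterclockwise.
Net load moment about support B = 667 N·m counterclockwise.
Reaction R at support A is upward at 0 m, arm 3.02 m → moment R × 3.02 clockwise.
Setting net torque to zero: R × 3.02 = 667 → R = 221 N.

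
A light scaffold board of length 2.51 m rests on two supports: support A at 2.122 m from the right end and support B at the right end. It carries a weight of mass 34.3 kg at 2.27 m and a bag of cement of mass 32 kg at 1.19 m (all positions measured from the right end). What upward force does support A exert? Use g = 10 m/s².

Sum moments about support B (its reaction then has zero moment arm).
Weight: 34.3 × 10 = 343 N down at 2.27 m → arm 2.27 m, τ = 343 × 2.27 = 778.6 N·m counterclockwise.
Bag of cement: 32 × 10 = 320 N down at 1.19 m → arm 1.19 m, τ = 320 × 1.19 = 380.8 N·m counterclockwise.
Net load moment about support B = 1159 N·m counterclockwise.
Reaction R at support A is upward at 2.122 m, arm 2.122 m → moment R × 2.122 clockwise.
Στ = 0 ⇒ R × 2.122 = 1159 ⇒ R = 546 N.

R_A ≈ 546 N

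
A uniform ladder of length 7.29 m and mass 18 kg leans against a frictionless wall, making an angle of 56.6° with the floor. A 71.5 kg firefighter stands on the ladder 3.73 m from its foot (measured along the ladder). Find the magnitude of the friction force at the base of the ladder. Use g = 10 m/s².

f ≈ 301 N

Taking torques about the foot of the ladder:
Ladder weight 18×10 = 180 N acts at 3.645 m along the ladder; its horizontal arm is 3.645·cos56.6° = 2.007 m → τ = 361.3 N·m clockwise.
Firefighter: 71.5×10 = 715 N at 3.73 m → arm 2.053 m → τ = 1468 N·m clockwise.
Wall normal N acts horizontally at the top; its moment arm is the height L sinθ = 7.29·sin56.6° = 6.086 m, counterclockwise.
Setting net torque to zero: N × 6.086 = 1829 → N = 301 N.
ΣFx = 0: friction at the foot balances the wall's push, so f = N_wall = 301 N.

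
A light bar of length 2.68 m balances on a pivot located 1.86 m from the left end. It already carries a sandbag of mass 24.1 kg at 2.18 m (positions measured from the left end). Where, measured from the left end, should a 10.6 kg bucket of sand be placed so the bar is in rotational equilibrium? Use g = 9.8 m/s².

x ≈ 1.13 m from the left end

Sum moments about the pivot (at 1.86 m from the left end) (the support reaction has zero arm there).
Sandbag: 24.1 × 9.8 = 236.2 N down at 2.18 m → arm 0.32 m, τ = 236.2 × 0.32 = 75.58 N·m clockwise.
Net moment of existing loads = 75.58 N·m clockwise.
The bucket of sand weighs 10.6 × 9.8 = 103.9 N and must supply an equal counterclockwise moment, so its lever arm about the pivot is 75.58 / 103.9 = 0.727 m.
That puts it at 1.86 − 0.727 = 1.13 m from the left end.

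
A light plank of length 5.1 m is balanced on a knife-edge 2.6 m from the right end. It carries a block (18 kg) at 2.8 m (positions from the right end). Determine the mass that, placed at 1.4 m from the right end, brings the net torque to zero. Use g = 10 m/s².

Choose the knife-edge (at 2.6 m from the right end) as the axis so the support reaction has zero arm there.
Block: 18 × 10 = 180 N down at 2.8 m → arm 0.2 m, τ = 180 × 0.2 = 36 N·m counterclockwise.
Net moment of known loads = 36 N·m counterclockwise.
An unknown mass m at 1.4 m has arm 1.2 m; its moment is m·g·1.2 clockwise.
For rotational equilibrium, m × 10 × 1.2 = 36, so m = 36 / (10 × 1.2) = 3 kg.

m ≈ 3 kg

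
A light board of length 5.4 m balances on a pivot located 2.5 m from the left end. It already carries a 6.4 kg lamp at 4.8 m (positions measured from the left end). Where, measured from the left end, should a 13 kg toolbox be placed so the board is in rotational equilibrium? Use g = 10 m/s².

Taking torques about the pivot (at 2.5 m from the left end):
Lamp: 6.4 × 10 = 64 N down at 4.8 m → arm 2.3 m, τ = 64 × 2.3 = 147.2 N·m clockwise.
Net moment of existing loads = 147.2 N·m clockwise.
The toolbox weighs 13 × 10 = 130 N and must supply an equal counterclockwise moment, so its lever arm about the pivot is 147.2 / 130 = 1.13 m.
That puts it at 2.5 − 1.13 = 1.37 m from the left end.

x ≈ 1.37 m from the left end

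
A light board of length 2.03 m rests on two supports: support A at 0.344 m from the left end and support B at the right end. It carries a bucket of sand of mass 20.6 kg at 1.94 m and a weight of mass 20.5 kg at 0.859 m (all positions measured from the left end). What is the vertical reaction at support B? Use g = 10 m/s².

R_B ≈ 258 N

Sum moments about support A (its reaction then has zero moment arm).
Bucket of sand: 20.6 × 10 = 206 N down at 1.94 m → arm 1.596 m, τ = 206 × 1.596 = 328.8 N·m clockwise.
Weight: 20.5 × 10 = 205 N down at 0.859 m → arm 0.515 m, τ = 205 × 0.515 = 105.6 N·m clockwise.
Net load moment about support A = 434.4 N·m clockwise.
Reaction R at support B is upward at 2.03 m, arm 1.686 m → moment R × 1.686 counterclockwise.
Setting net torque to zero: R × 1.686 = 434.4 → R = 258 N.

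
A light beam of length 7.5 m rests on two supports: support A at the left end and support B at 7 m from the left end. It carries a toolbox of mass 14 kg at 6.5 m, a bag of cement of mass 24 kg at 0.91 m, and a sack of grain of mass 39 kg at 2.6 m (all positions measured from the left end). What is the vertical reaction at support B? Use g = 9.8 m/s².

R_B ≈ 300 N

Taking torques about support A:
Toolbox: 14 × 9.8 = 137.2 N down at 6.5 m → arm 6.5 m, τ = 137.2 × 6.5 = 891.8 N·m clockwise.
Bag of cement: 24 × 9.8 = 235.2 N down at 0.91 m → arm 0.91 m, τ = 235.2 × 0.91 = 214 N·m clockwise.
Sack of grain: 39 × 9.8 = 382.2 N down at 2.6 m → arm 2.6 m, τ = 382.2 × 2.6 = 993.7 N·m clockwise.
Net load moment about support A = 2100 N·m clockwise.
Reaction R at support B is upward at 7 m, arm 7 m → moment R × 7 counterclockwise.
Στ = 0 ⇒ R × 7 = 2100 ⇒ R = 300 N.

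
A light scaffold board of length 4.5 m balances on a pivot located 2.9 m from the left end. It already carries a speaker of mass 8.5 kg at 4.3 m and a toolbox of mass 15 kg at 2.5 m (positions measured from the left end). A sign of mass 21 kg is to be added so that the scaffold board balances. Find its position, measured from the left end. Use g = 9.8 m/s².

x ≈ 2.62 m from the left end

About the pivot (at 2.9 m from the left end):
Speaker: 8.5 × 9.8 = 83.3 N down at 4.3 m → arm 1.4 m, τ = 83.3 × 1.4 = 116.6 N·m clockwise.
Toolbox: 15 × 9.8 = 147 N down at 2.5 m → arm 0.4 m, τ = 147 × 0.4 = 58.8 N·m counterclockwise.
Net moment of existing loads = 57.8 N·m clockwise.
The sign weighs 21 × 9.8 = 205.8 N and must supply an equal counterclockwise moment, so its lever arm about the pivot is 57.8 / 205.8 = 0.281 m.
That puts it at 2.9 − 0.281 = 2.62 m from the left end.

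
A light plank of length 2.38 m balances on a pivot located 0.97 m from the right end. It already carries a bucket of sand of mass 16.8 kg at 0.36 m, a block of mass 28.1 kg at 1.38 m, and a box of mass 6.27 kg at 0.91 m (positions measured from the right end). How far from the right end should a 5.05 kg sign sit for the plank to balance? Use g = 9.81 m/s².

Choose the pivot (at 0.97 m from the right end) as the axis so the support reaction has zero arm there.
Bucket of sand: 16.8 × 9.81 = 164.8 N down at 0.36 m → arm 0.61 m, τ = 164.8 × 0.61 = 100.5 N·m clockwise.
Block: 28.1 × 9.81 = 275.7 N down at 1.38 m → arm 0.41 m, τ = 275.7 × 0.41 = 113 N·m counterclockwise.
Box: 6.27 × 9.81 = 61.51 N down at 0.91 m → arm 0.06 m, τ = 61.51 × 0.06 = 3.691 N·m clockwise.
Net moment of existing loads = 8.809 N·m counterclockwise.
The sign weighs 5.05 × 9.81 = 49.54 N and must supply an equal clockwise moment, so its lever arm about the pivot is 8.809 / 49.54 = 0.178 m.
That puts it at 0.97 − 0.178 = 0.792 m from the right end.

x ≈ 0.792 m from the right end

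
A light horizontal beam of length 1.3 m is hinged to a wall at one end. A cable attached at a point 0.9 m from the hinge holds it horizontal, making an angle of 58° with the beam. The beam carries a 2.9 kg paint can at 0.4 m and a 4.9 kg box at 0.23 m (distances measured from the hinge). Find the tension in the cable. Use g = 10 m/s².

T ≈ 30 N

Sum moments about the hinge (the unknown hinge reaction has zero arm there).
Paint can: 2.9 × 10 = 29 N down at 0.4 m → arm 0.4 m, τ = 29 × 0.4 = 11.6 N·m clockwise.
Box: 4.9 × 10 = 49 N down at 0.23 m → arm 0.23 m, τ = 49 × 0.23 = 11.27 N·m clockwise.
Total clockwise load moment = 22.87 N·m.
The cable tension T acts at 0.9 m; only its component perpendicular to the beam, T sinθ, produces torque. sin 58° = 0.848.
For rotational equilibrium, T × 0.9 × 0.848 = 22.87, so T = 22.87 / 0.7632 = 30 N.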